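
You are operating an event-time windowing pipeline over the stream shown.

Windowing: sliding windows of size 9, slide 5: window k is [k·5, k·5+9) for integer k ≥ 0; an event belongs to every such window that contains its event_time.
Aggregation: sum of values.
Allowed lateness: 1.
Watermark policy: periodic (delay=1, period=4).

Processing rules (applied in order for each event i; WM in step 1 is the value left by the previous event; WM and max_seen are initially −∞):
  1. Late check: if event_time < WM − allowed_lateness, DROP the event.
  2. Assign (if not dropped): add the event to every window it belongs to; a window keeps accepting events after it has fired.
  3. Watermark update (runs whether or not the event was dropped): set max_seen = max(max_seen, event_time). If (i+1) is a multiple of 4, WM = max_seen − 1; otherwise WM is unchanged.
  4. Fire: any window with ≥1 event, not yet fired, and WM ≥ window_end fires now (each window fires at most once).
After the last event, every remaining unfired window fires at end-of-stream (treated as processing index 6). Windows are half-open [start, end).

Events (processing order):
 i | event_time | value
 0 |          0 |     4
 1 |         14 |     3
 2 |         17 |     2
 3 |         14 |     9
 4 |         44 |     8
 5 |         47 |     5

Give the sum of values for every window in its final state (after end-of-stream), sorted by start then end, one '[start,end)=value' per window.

i=0 t=0 v=4: → [0,9); WM=−∞
i=1 t=14 v=3: → [10,19); WM=−∞
i=2 t=17 v=2: → [15,24),[10,19); WM=−∞
i=3 t=14 v=9: → [10,19); WM=16; [0,9) fires=4
i=4 t=44 v=8: → [40,49); WM=16
i=5 t=47 v=5: → [45,54),[40,49); WM=16

[0,9)=4 [10,19)=14 [15,24)=2 [40,49)=13 [45,54)=5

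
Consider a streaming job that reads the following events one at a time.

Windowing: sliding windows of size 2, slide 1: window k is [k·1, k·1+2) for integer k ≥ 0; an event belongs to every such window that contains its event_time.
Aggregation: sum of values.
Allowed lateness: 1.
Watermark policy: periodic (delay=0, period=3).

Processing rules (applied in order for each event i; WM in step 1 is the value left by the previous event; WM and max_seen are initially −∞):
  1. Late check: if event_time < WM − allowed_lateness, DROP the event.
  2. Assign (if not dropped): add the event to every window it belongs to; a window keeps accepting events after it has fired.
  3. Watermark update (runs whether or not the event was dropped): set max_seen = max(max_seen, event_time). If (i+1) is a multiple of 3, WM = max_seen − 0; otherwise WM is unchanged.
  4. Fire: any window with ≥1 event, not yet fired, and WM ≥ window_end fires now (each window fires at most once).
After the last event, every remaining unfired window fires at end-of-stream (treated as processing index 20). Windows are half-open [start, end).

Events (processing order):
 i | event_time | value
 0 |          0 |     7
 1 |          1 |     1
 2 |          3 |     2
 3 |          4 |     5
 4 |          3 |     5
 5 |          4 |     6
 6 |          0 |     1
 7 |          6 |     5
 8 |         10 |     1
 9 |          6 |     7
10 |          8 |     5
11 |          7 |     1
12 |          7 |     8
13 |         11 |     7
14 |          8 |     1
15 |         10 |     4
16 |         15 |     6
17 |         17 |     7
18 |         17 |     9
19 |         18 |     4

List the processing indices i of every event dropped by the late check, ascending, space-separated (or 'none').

i=0 t=0 v=7: → [0,2); WM=−∞
i=1 t=1 v=1: → [1,3),[0,2); WM=−∞
i=2 t=3 v=2: → [3,5),[2,4); WM=3; [0,2) fires=8 [1,3) fires=1
i=3 t=4 v=5: → [4,6),[3,5); WM=3
i=4 t=3 v=5: → [3,5),[2,4); WM=3
i=5 t=4 v=6: → [4,6),[3,5); WM=4; [2,4) fires=7
i=6 t=0 v=1: DROP (t<4-1); WM=4
i=7 t=6 v=5: → [6,8),[5,7); WM=4
i=8 t=10 v=1: → [10,12),[9,11); WM=10; [3,5) fires=18 [4,6) fires=11 [5,7) fires=5 [6,8) fires=5
i=9 t=6 v=7: DROP (t<10-1); WM=10
i=10 t=8 v=5: DROP (t<10-1); WM=10
i=11 t=7 v=1: DROP (t<10-1); WM=10
i=12 t=7 v=8: DROP (t<10-1); WM=10
i=13 t=11 v=7: → [11,13),[10,12); WM=10
i=14 t=8 v=1: DROP (t<10-1); WM=11; [9,11) fires=1
i=15 t=10 v=4: → [10,12),[9,11); WM=11
i=16 t=15 v=6: → [15,17),[14,16); WM=11
i=17 t=17 v=7: → [17,19),[16,18); WM=17; [10,12) fires=12 [11,13) fires=7 [14,16) fires=6 [15,17) fires=6
i=18 t=17 v=9: → [17,19),[16,18); WM=17
i=19 t=18 v=4: → [18,20),[17,19); WM=17

6 9 10 11 12 14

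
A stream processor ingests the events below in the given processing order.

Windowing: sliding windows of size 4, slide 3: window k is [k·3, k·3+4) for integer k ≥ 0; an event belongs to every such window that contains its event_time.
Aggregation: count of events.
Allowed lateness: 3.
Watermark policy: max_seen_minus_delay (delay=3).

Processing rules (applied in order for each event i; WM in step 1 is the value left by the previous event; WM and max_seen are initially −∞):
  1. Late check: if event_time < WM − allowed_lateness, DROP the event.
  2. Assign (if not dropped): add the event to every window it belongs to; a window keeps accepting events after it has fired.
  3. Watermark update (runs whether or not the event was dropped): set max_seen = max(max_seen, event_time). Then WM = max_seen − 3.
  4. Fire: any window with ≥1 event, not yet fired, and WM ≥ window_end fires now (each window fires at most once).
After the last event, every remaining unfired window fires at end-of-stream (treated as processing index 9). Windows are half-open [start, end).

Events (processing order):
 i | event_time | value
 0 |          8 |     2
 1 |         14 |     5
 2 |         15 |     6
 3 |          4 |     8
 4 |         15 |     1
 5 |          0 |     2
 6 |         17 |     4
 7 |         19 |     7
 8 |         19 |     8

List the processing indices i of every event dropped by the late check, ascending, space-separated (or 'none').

3 5

i=0 t=8 v=2: → [6,10); WM=5
i=1 t=14 v=5: → [12,16); WM=11; [6,10) fires=1
i=2 t=15 v=6: → [15,19),[12,16); WM=12
i=3 t=4 v=8: DROP (t<12-3); WM=12
i=4 t=15 v=1: → [15,19),[12,16); WM=12
i=5 t=0 v=2: DROP (t<12-3); WM=12
i=6 t=17 v=4: → [15,19); WM=14
i=7 t=19 v=7: → [18,22); WM=16; [12,16) fires=3
i=8 t=19 v=8: → [18,22); WM=16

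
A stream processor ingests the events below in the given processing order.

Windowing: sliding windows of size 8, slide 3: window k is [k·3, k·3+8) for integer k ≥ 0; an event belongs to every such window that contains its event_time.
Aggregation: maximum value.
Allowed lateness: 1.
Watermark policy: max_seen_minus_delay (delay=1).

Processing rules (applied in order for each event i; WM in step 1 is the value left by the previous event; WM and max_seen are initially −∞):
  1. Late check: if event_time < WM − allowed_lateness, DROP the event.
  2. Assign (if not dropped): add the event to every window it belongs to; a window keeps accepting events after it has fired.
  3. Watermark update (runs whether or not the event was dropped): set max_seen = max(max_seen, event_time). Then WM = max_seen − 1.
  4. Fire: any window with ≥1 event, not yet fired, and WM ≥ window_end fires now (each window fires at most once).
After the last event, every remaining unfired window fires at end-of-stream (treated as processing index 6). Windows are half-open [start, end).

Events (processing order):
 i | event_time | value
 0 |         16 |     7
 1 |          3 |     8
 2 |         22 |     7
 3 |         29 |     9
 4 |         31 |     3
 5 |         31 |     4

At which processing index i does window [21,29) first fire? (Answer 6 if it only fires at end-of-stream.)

i=0 t=16 v=7: → [15,23),[12,20),[9,17); WM=15
i=1 t=3 v=8: DROP (t<15-1); WM=15
i=2 t=22 v=7: → [21,29),[18,26),[15,23); WM=21; [9,17) fires=7 [12,20) fires=7
i=3 t=29 v=9: → [27,35),[24,32); WM=28; [15,23) fires=7 [18,26) fires=7
i=4 t=31 v=3: → [30,38),[27,35),[24,32); WM=30; [21,29) fires=7
i=5 t=31 v=4: → [30,38),[27,35),[24,32); WM=30

4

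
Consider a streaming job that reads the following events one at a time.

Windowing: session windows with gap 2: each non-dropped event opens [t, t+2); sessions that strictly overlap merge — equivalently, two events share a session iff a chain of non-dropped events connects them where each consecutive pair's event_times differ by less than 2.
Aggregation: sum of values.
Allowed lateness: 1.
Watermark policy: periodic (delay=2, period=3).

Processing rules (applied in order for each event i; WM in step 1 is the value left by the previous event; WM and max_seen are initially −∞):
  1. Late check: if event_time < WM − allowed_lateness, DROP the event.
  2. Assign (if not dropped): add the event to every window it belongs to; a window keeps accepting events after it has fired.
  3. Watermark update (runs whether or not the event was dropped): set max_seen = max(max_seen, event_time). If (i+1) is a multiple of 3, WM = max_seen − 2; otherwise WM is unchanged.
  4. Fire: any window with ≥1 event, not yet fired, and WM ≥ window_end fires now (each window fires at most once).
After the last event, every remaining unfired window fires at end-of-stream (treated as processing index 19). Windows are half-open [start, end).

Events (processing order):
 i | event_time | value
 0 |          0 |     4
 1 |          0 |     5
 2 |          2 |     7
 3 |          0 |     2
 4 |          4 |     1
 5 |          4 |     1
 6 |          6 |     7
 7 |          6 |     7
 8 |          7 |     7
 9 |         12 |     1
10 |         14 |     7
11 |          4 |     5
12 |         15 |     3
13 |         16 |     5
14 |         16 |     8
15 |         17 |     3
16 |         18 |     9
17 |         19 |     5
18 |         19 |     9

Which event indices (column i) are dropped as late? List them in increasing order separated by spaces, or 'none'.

i=0 t=0 v=4: → [0,2); WM=−∞
i=1 t=0 v=5: → [0,2); WM=−∞
i=2 t=2 v=7: → [2,4); WM=0
i=3 t=0 v=2: → [0,2); WM=0
i=4 t=4 v=1: → [4,6); WM=0
i=5 t=4 v=1: → [4,6); WM=2
i=6 t=6 v=7: → [6,8); WM=2
i=7 t=6 v=7: → [6,8); WM=2
i=8 t=7 v=7: → [6,9); WM=5
i=9 t=12 v=1: → [12,14); WM=5
i=10 t=14 v=7: → [14,16); WM=5
i=11 t=4 v=5: → [4,6); WM=12
i=12 t=15 v=3: → [14,17); WM=12
i=13 t=16 v=5: → [14,18); WM=12
i=14 t=16 v=8: → [14,18); WM=14
i=15 t=17 v=3: → [14,19); WM=14
i=16 t=18 v=9: → [14,20); WM=14
i=17 t=19 v=5: → [14,21); WM=17
i=18 t=19 v=9: → [14,21); WM=17

none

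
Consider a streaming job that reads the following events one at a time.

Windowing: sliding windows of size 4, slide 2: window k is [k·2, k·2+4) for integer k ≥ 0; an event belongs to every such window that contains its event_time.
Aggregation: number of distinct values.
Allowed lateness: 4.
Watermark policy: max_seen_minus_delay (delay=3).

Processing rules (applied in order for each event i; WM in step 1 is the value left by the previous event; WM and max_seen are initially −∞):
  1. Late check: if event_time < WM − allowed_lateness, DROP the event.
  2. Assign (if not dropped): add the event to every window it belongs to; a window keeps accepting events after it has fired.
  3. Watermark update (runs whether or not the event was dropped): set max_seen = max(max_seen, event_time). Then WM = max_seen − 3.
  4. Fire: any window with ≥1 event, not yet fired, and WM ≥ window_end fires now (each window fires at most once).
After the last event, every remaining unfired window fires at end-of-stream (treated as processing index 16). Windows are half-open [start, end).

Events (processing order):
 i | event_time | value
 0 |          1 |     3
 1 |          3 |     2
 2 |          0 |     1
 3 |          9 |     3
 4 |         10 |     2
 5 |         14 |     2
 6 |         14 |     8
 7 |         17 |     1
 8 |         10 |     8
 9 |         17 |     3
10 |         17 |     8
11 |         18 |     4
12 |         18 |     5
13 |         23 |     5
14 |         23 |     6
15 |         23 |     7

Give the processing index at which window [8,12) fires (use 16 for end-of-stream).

i=0 t=1 v=3: → [0,4); WM=-2
i=1 t=3 v=2: → [2,6),[0,4); WM=0
i=2 t=0 v=1: → [0,4); WM=0
i=3 t=9 v=3: → [8,12),[6,10); WM=6; [0,4) fires=3 [2,6) fires=1
i=4 t=10 v=2: → [10,14),[8,12); WM=7
i=5 t=14 v=2: → [14,18),[12,16); WM=11; [6,10) fires=1
i=6 t=14 v=8: → [14,18),[12,16); WM=11
i=7 t=17 v=1: → [16,20),[14,18); WM=14; [8,12) fires=2 [10,14) fires=1
i=8 t=10 v=8: → [10,14),[8,12); WM=14
i=9 t=17 v=3: → [16,20),[14,18); WM=14
i=10 t=17 v=8: → [16,20),[14,18); WM=14
i=11 t=18 v=4: → [18,22),[16,20); WM=15
i=12 t=18 v=5: → [18,22),[16,20); WM=15
i=13 t=23 v=5: → [22,26),[20,24); WM=20; [12,16) fires=2 [14,18) fires=4 [16,20) fires=5
i=14 t=23 v=6: → [22,26),[20,24); WM=20
i=15 t=23 v=7: → [22,26),[20,24); WM=20

7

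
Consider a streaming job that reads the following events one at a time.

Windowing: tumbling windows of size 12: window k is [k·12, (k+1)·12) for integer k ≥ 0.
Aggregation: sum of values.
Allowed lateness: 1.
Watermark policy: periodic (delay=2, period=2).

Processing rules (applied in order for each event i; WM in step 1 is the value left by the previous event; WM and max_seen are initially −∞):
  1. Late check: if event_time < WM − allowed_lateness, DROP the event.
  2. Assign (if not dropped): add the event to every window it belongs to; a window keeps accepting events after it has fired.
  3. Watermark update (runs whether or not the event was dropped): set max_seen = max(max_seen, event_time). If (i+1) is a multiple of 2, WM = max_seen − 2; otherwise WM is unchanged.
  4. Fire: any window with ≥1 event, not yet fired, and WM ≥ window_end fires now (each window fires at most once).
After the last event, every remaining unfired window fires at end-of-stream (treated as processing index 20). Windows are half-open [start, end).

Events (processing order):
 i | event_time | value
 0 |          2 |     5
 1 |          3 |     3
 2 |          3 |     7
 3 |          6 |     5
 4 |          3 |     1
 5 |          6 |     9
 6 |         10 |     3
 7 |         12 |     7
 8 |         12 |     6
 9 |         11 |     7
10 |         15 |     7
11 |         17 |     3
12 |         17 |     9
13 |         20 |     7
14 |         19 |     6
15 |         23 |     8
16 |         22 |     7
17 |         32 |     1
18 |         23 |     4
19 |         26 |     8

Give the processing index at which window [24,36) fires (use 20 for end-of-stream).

i=0 t=2 v=5: → [0,12); WM=−∞
i=1 t=3 v=3: → [0,12); WM=1
i=2 t=3 v=7: → [0,12); WM=1
i=3 t=6 v=5: → [0,12); WM=4
i=4 t=3 v=1: → [0,12); WM=4
i=5 t=6 v=9: → [0,12); WM=4
i=6 t=10 v=3: → [0,12); WM=4
i=7 t=12 v=7: → [12,24); WM=10
i=8 t=12 v=6: → [12,24); WM=10
i=9 t=11 v=7: → [0,12); WM=10
i=10 t=15 v=7: → [12,24); WM=10
i=11 t=17 v=3: → [12,24); WM=15; [0,12) fires=40
i=12 t=17 v=9: → [12,24); WM=15
i=13 t=20 v=7: → [12,24); WM=18
i=14 t=19 v=6: → [12,24); WM=18
i=15 t=23 v=8: → [12,24); WM=21
i=16 t=22 v=7: → [12,24); WM=21
i=17 t=32 v=1: → [24,36); WM=30; [12,24) fires=60
i=18 t=23 v=4: DROP (t<30-1); WM=30
i=19 t=26 v=8: DROP (t<30-1); WM=30

20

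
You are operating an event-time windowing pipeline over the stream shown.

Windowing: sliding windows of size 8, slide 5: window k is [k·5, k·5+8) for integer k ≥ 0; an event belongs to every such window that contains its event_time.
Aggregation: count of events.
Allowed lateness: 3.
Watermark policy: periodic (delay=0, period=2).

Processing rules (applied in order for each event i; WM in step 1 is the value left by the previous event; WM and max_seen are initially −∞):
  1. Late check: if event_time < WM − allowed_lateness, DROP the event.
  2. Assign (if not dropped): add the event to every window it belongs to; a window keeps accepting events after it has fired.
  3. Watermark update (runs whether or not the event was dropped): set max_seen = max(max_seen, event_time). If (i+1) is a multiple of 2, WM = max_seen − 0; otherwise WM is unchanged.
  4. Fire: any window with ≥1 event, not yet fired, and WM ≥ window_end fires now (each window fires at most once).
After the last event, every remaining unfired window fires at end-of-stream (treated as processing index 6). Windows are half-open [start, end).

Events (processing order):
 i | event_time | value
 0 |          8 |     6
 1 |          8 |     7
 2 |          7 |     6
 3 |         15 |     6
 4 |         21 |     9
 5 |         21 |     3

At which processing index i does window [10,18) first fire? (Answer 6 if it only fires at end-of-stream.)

i=0 t=8 v=6: → [5,13); WM=−∞
i=1 t=8 v=7: → [5,13); WM=8
i=2 t=7 v=6: → [5,13),[0,8); WM=8; [0,8) fires=1
i=3 t=15 v=6: → [15,23),[10,18); WM=15; [5,13) fires=3
i=4 t=21 v=9: → [20,28),[15,23); WM=15
i=5 t=21 v=3: → [20,28),[15,23); WM=21; [10,18) fires=1

5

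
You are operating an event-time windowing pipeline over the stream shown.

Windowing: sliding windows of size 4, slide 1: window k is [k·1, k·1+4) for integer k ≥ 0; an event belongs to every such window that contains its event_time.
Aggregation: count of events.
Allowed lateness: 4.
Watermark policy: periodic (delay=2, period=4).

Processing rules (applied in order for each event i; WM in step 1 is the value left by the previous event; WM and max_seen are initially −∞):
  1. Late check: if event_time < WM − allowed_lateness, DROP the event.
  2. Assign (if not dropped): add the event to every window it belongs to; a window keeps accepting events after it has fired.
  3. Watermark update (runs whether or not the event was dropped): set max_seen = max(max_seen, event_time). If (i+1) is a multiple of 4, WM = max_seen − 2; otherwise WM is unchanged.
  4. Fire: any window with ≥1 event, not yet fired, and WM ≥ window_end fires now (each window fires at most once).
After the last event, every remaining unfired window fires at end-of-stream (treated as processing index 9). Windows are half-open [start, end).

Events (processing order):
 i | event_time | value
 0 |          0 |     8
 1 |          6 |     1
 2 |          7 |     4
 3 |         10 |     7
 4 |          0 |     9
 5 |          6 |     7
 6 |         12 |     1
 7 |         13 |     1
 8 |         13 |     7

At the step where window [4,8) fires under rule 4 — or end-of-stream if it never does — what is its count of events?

i=0 t=0 v=8: → [0,4); WM=−∞
i=1 t=6 v=1: → [6,10),[5,9),[4,8),[3,7); WM=−∞
i=2 t=7 v=4: → [7,11),[6,10),[5,9),[4,8); WM=−∞
i=3 t=10 v=7: → [10,14),[9,13),[8,12),[7,11); WM=8; [0,4) fires=1 [3,7) fires=1 [4,8) fires=2
i=4 t=0 v=9: DROP (t<8-4); WM=8
i=5 t=6 v=7: → [6,10),[5,9),[4,8),[3,7); WM=8
i=6 t=12 v=1: → [12,16),[11,15),[10,14),[9,13); WM=8
i=7 t=13 v=1: → [13,17),[12,16),[11,15),[10,14); WM=11; [5,9) fires=3 [6,10) fires=3 [7,11) fires=2
i=8 t=13 v=7: → [13,17),[12,16),[11,15),[10,14); WM=11

2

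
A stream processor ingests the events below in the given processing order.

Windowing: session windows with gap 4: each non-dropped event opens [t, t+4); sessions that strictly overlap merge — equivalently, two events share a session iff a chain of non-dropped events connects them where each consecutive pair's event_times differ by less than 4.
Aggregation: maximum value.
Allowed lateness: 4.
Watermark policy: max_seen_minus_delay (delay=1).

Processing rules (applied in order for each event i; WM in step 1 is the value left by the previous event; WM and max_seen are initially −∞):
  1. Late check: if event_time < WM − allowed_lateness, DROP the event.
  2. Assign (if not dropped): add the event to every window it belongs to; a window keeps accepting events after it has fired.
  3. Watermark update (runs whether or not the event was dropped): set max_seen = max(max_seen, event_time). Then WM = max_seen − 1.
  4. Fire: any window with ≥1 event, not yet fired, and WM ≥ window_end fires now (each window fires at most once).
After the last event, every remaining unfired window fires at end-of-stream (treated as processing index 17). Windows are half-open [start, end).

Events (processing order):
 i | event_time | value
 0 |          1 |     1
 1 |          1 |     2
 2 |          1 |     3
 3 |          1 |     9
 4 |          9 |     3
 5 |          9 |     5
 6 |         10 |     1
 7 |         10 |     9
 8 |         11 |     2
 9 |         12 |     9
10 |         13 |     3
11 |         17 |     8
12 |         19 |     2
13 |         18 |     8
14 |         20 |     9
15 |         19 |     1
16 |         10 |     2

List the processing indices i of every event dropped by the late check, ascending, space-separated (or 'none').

i=0 t=1 v=1: → [1,5); WM=0
i=1 t=1 v=2: → [1,5); WM=0
i=2 t=1 v=3: → [1,5); WM=0
i=3 t=1 v=9: → [1,5); WM=0
i=4 t=9 v=3: → [9,13); WM=8
i=5 t=9 v=5: → [9,13); WM=8
i=6 t=10 v=1: → [9,14); WM=9
i=7 t=10 v=9: → [9,14); WM=9
i=8 t=11 v=2: → [9,15); WM=10
i=9 t=12 v=9: → [9,16); WM=11
i=10 t=13 v=3: → [9,17); WM=12
i=11 t=17 v=8: → [17,21); WM=16
i=12 t=19 v=2: → [17,23); WM=18
i=13 t=18 v=8: → [17,23); WM=18
i=14 t=20 v=9: → [17,24); WM=19
i=15 t=19 v=1: → [17,24); WM=19
i=16 t=10 v=2: DROP (t<19-4); WM=19

16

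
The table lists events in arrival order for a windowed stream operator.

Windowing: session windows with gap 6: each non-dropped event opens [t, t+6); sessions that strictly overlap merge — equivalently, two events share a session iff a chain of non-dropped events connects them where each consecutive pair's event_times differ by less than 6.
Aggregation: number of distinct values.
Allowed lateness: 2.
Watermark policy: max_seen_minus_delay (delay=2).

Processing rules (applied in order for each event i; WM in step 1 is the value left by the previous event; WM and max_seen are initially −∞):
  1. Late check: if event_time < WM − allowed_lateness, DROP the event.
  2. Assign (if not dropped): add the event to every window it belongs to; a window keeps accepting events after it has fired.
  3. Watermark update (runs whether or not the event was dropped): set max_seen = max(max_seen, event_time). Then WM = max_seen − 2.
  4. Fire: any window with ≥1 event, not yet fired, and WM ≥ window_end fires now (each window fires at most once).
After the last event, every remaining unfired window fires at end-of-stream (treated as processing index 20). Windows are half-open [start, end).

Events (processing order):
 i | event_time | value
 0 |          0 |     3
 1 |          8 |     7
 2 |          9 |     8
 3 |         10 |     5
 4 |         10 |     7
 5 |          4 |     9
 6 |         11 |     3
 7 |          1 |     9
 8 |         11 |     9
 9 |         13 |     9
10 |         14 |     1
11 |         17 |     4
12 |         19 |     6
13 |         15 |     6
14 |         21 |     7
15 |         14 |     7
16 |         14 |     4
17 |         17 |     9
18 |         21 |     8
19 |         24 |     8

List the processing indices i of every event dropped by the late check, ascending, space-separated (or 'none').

i=0 t=0 v=3: → [0,6); WM=-2
i=1 t=8 v=7: → [8,14); WM=6
i=2 t=9 v=8: → [8,15); WM=7
i=3 t=10 v=5: → [8,16); WM=8
i=4 t=10 v=7: → [8,16); WM=8
i=5 t=4 v=9: DROP (t<8-2); WM=8
i=6 t=11 v=3: → [8,17); WM=9
i=7 t=1 v=9: DROP (t<9-2); WM=9
i=8 t=11 v=9: → [8,17); WM=9
i=9 t=13 v=9: → [8,19); WM=11
i=10 t=14 v=1: → [8,20); WM=12
i=11 t=17 v=4: → [8,23); WM=15
i=12 t=19 v=6: → [8,25); WM=17
i=13 t=15 v=6: → [8,25); WM=17
i=14 t=21 v=7: → [8,27); WM=19
i=15 t=14 v=7: DROP (t<19-2); WM=19
i=16 t=14 v=4: DROP (t<19-2); WM=19
i=17 t=17 v=9: → [8,27); WM=19
i=18 t=21 v=8: → [8,27); WM=19
i=19 t=24 v=8: → [8,30); WM=22

5 7 15 16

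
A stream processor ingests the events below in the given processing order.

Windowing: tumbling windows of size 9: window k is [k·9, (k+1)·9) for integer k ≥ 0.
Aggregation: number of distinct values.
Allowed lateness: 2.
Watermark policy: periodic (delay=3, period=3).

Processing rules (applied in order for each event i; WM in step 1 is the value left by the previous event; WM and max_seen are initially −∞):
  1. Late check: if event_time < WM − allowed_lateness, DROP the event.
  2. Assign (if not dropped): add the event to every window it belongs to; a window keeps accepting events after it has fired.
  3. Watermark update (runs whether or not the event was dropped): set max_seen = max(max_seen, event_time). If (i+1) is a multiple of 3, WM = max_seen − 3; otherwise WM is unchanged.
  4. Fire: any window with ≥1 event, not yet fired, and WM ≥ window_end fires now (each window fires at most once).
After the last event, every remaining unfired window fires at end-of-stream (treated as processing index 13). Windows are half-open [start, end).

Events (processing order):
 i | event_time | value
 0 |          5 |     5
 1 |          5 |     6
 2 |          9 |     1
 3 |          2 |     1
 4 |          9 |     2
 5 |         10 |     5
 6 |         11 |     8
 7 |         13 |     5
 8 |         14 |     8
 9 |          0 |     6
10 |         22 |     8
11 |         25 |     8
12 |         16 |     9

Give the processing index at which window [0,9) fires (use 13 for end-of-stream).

8

i=0 t=5 v=5: → [0,9); WM=−∞
i=1 t=5 v=6: → [0,9); WM=−∞
i=2 t=9 v=1: → [9,18); WM=6
i=3 t=2 v=1: DROP (t<6-2); WM=6
i=4 t=9 v=2: → [9,18); WM=6
i=5 t=10 v=5: → [9,18); WM=7
i=6 t=11 v=8: → [9,18); WM=7
i=7 t=13 v=5: → [9,18); WM=7
i=8 t=14 v=8: → [9,18); WM=11; [0,9) fires=2
i=9 t=0 v=6: DROP (t<11-2); WM=11
i=10 t=22 v=8: → [18,27); WM=11
i=11 t=25 v=8: → [18,27); WM=22; [9,18) fires=4
i=12 t=16 v=9: DROP (t<22-2); WM=22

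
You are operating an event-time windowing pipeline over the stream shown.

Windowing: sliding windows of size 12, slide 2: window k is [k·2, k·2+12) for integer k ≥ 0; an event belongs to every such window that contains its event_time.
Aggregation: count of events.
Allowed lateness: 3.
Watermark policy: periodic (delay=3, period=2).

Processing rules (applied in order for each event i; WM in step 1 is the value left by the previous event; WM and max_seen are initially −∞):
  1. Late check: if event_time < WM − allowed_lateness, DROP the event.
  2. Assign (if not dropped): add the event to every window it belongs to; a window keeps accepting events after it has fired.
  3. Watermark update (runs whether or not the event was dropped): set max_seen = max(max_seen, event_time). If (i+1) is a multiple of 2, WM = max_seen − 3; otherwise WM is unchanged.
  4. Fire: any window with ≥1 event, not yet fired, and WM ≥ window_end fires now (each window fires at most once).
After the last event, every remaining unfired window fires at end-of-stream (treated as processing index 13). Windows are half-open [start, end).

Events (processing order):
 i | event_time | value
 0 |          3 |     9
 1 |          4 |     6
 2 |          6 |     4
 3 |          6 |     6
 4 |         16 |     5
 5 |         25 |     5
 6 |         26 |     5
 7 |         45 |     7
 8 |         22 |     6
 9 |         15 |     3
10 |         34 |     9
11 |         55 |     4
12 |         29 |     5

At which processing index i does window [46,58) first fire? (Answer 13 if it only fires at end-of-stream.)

i=0 t=3 v=9: → [2,14),[0,12); WM=−∞
i=1 t=4 v=6: → [4,16),[2,14),[0,12); WM=1
i=2 t=6 v=4: → [6,18),[4,16),[2,14),[0,12); WM=1
i=3 t=6 v=6: → [6,18),[4,16),[2,14),[0,12); WM=3
i=4 t=16 v=5: → [16,28),[14,26),[12,24),[10,22),[8,20),[6,18); WM=3
i=5 t=25 v=5: → [24,36),[22,34),[20,32),[18,30),[16,28),[14,26); WM=22; [0,12) fires=4 [2,14) fires=4 [4,16) fires=3 [6,18) fires=3 [8,20) fires=1 [10,22) fires=1
i=6 t=26 v=5: → [26,38),[24,36),[22,34),[20,32),[18,30),[16,28); WM=22
i=7 t=45 v=7: → [44,56),[42,54),[40,52),[38,50),[36,48),[34,46); WM=42; [12,24) fires=1 [14,26) fires=2 [16,28) fires=3 [18,30) fires=2 [20,32) fires=2 [22,34) fires=2 [24,36) fires=2 [26,38) fires=1
i=8 t=22 v=6: DROP (t<42-3); WM=42
i=9 t=15 v=3: DROP (t<42-3); WM=42
i=10 t=34 v=9: DROP (t<42-3); WM=42
i=11 t=55 v=4: → [54,66),[52,64),[50,62),[48,60),[46,58),[44,56); WM=52; [34,46) fires=1 [36,48) fires=1 [38,50) fires=1 [40,52) fires=1
i=12 t=29 v=5: DROP (t<52-3); WM=52

13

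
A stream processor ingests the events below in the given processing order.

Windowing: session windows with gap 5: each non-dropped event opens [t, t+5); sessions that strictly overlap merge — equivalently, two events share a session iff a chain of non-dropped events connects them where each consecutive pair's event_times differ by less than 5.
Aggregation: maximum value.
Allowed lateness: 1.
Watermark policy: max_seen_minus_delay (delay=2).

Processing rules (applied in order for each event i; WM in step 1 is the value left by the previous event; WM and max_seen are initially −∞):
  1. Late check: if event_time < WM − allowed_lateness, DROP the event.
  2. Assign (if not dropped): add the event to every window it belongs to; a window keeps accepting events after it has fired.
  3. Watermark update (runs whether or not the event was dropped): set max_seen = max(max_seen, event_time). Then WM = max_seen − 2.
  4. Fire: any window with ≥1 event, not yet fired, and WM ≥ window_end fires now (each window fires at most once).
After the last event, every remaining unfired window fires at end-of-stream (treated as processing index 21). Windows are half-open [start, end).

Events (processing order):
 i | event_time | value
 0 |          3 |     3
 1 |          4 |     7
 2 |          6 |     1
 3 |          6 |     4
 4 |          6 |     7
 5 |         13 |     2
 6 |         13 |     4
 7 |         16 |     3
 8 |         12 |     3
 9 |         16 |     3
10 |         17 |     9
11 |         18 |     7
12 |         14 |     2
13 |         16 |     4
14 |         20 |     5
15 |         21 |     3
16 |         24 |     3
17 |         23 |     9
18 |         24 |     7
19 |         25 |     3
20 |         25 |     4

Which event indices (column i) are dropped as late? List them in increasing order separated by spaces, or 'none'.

8 12

i=0 t=3 v=3: → [3,8); WM=1
i=1 t=4 v=7: → [3,9); WM=2
i=2 t=6 v=1: → [3,11); WM=4
i=3 t=6 v=4: → [3,11); WM=4
i=4 t=6 v=7: → [3,11); WM=4
i=5 t=13 v=2: → [13,18); WM=11
i=6 t=13 v=4: → [13,18); WM=11
i=7 t=16 v=3: → [13,21); WM=14
i=8 t=12 v=3: DROP (t<14-1); WM=14
i=9 t=16 v=3: → [13,21); WM=14
i=10 t=17 v=9: → [13,22); WM=15
i=11 t=18 v=7: → [13,23); WM=16
i=12 t=14 v=2: DROP (t<16-1); WM=16
i=13 t=16 v=4: → [13,23); WM=16
i=14 t=20 v=5: → [13,25); WM=18
i=15 t=21 v=3: → [13,26); WM=19
i=16 t=24 v=3: → [13,29); WM=22
i=17 t=23 v=9: → [13,29); WM=22
i=18 t=24 v=7: → [13,29); WM=22
i=19 t=25 v=3: → [13,30); WM=23
i=20 t=25 v=4: → [13,30); WM=23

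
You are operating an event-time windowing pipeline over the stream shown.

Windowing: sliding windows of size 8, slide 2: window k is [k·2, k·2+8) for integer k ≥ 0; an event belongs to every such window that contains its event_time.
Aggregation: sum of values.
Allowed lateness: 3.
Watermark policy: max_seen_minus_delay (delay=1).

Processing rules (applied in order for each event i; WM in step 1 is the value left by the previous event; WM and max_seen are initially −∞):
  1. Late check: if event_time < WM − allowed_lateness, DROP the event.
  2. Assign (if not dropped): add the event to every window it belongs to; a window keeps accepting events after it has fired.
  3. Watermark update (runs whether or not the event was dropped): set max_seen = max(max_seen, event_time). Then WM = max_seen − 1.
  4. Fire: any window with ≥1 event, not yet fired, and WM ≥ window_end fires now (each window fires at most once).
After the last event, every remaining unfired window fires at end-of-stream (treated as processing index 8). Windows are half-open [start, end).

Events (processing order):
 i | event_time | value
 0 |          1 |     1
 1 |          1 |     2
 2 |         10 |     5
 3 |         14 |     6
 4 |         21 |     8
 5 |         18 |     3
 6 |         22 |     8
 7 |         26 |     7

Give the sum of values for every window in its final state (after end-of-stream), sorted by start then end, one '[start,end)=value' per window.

[0,8)=3 [4,12)=5 [6,14)=5 [8,16)=11 [10,18)=11 [12,20)=9 [14,22)=17 [16,24)=19 [18,26)=19 [20,28)=23 [22,30)=15 [24,32)=7 [26,34)=7

i=0 t=1 v=1: → [0,8); WM=0
i=1 t=1 v=2: → [0,8); WM=0
i=2 t=10 v=5: → [10,18),[8,16),[6,14),[4,12); WM=9; [0,8) fires=3
i=3 t=14 v=6: → [14,22),[12,20),[10,18),[8,16); WM=13; [4,12) fires=5
i=4 t=21 v=8: → [20,28),[18,26),[16,24),[14,22); WM=20; [6,14) fires=5 [8,16) fires=11 [10,18) fires=11 [12,20) fires=6
i=5 t=18 v=3: → [18,26),[16,24),[14,22),[12,20); WM=20
i=6 t=22 v=8: → [22,30),[20,28),[18,26),[16,24); WM=21
i=7 t=26 v=7: → [26,34),[24,32),[22,30),[20,28); WM=25; [14,22) fires=17 [16,24) fires=19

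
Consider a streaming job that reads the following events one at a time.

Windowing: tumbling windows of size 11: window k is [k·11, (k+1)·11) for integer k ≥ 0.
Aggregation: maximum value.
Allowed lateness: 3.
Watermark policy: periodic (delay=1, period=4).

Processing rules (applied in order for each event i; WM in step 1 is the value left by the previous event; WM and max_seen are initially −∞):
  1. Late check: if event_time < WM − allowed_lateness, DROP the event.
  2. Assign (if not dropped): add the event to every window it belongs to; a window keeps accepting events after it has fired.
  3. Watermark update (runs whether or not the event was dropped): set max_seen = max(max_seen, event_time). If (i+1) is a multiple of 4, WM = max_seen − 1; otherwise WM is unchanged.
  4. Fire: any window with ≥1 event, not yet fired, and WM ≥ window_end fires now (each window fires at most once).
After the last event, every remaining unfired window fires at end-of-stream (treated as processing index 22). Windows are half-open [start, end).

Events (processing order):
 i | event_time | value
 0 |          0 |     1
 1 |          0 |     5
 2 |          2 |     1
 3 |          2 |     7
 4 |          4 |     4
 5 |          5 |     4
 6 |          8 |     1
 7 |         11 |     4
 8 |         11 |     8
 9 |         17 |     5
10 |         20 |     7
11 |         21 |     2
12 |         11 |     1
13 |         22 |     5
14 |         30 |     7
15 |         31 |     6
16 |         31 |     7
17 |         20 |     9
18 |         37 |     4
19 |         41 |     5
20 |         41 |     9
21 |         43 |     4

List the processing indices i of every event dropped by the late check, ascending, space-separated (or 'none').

i=0 t=0 v=1: → [0,11); WM=−∞
i=1 t=0 v=5: → [0,11); WM=−∞
i=2 t=2 v=1: → [0,11); WM=−∞
i=3 t=2 v=7: → [0,11); WM=1
i=4 t=4 v=4: → [0,11); WM=1
i=5 t=5 v=4: → [0,11); WM=1
i=6 t=8 v=1: → [0,11); WM=1
i=7 t=11 v=4: → [11,22); WM=10
i=8 t=11 v=8: → [11,22); WM=10
i=9 t=17 v=5: → [11,22); WM=10
i=10 t=20 v=7: → [11,22); WM=10
i=11 t=21 v=2: → [11,22); WM=20; [0,11) fires=7
i=12 t=11 v=1: DROP (t<20-3); WM=20
i=13 t=22 v=5: → [22,33); WM=20
i=14 t=30 v=7: → [22,33); WM=20
i=15 t=31 v=6: → [22,33); WM=30; [11,22) fires=8
i=16 t=31 v=7: → [22,33); WM=30
i=17 t=20 v=9: DROP (t<30-3); WM=30
i=18 t=37 v=4: → [33,44); WM=30
i=19 t=41 v=5: → [33,44); WM=40; [22,33) fires=7
i=20 t=41 v=9: → [33,44); WM=40
i=21 t=43 v=4: → [33,44); WM=40

12 17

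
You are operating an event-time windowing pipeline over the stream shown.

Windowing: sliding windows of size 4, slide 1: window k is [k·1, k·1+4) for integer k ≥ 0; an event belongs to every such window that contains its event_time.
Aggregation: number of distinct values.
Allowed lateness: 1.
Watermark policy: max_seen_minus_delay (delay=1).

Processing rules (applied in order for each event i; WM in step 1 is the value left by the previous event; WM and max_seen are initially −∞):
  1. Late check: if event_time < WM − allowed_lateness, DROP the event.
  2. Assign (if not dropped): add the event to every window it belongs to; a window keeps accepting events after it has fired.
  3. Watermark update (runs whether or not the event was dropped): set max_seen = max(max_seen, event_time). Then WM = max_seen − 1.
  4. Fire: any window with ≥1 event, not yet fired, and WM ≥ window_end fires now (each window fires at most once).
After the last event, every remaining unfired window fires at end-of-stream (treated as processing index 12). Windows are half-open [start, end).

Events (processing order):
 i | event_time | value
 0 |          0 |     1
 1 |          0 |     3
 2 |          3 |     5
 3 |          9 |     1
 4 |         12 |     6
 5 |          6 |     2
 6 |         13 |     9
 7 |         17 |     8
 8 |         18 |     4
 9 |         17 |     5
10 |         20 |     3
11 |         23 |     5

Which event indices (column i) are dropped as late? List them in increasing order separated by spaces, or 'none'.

i=0 t=0 v=1: → [0,4); WM=-1
i=1 t=0 v=3: → [0,4); WM=-1
i=2 t=3 v=5: → [3,7),[2,6),[1,5),[0,4); WM=2
i=3 t=9 v=1: → [9,13),[8,12),[7,11),[6,10); WM=8; [0,4) fires=3 [1,5) fires=1 [2,6) fires=1 [3,7) fires=1
i=4 t=12 v=6: → [12,16),[11,15),[10,14),[9,13); WM=11; [6,10) fires=1 [7,11) fires=1
i=5 t=6 v=2: DROP (t<11-1); WM=11
i=6 t=13 v=9: → [13,17),[12,16),[11,15),[10,14); WM=12; [8,12) fires=1
i=7 t=17 v=8: → [17,21),[16,20),[15,19),[14,18); WM=16; [9,13) fires=2 [10,14) fires=2 [11,15) fires=2 [12,16) fires=2
i=8 t=18 v=4: → [18,22),[17,21),[16,20),[15,19); WM=17; [13,17) fires=1
i=9 t=17 v=5: → [17,21),[16,20),[15,19),[14,18); WM=17
i=10 t=20 v=3: → [20,24),[19,23),[18,22),[17,21); WM=19; [14,18) fires=2 [15,19) fires=3
i=11 t=23 v=5: → [23,27),[22,26),[21,25),[20,24); WM=22; [16,20) fires=3 [17,21) fires=4 [18,22) fires=2

5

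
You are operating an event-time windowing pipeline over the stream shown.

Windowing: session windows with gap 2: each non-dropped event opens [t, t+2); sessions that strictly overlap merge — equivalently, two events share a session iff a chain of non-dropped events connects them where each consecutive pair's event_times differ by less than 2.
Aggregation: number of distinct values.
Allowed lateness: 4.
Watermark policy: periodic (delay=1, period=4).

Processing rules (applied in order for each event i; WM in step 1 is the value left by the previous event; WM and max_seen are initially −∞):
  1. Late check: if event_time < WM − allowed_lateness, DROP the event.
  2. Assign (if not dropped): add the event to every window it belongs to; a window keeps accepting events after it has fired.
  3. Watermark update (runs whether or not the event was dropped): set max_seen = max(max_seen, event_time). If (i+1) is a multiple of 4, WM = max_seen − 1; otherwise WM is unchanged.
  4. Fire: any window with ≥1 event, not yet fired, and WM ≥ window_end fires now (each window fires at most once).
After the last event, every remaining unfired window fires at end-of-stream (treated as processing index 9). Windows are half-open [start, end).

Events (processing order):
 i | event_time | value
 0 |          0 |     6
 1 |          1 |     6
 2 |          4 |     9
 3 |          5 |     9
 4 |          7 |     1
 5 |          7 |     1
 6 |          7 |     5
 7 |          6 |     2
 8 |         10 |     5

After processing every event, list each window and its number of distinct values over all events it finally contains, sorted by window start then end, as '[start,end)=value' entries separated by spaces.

[0,3)=1 [4,9)=4 [10,12)=1

i=0 t=0 v=6: → [0,2); WM=−∞
i=1 t=1 v=6: → [0,3); WM=−∞
i=2 t=4 v=9: → [4,6); WM=−∞
i=3 t=5 v=9: → [4,7); WM=4
i=4 t=7 v=1: → [7,9); WM=4
i=5 t=7 v=1: → [7,9); WM=4
i=6 t=7 v=5: → [7,9); WM=4
i=7 t=6 v=2: → [4,9); WM=6
i=8 t=10 v=5: → [10,12); WM=6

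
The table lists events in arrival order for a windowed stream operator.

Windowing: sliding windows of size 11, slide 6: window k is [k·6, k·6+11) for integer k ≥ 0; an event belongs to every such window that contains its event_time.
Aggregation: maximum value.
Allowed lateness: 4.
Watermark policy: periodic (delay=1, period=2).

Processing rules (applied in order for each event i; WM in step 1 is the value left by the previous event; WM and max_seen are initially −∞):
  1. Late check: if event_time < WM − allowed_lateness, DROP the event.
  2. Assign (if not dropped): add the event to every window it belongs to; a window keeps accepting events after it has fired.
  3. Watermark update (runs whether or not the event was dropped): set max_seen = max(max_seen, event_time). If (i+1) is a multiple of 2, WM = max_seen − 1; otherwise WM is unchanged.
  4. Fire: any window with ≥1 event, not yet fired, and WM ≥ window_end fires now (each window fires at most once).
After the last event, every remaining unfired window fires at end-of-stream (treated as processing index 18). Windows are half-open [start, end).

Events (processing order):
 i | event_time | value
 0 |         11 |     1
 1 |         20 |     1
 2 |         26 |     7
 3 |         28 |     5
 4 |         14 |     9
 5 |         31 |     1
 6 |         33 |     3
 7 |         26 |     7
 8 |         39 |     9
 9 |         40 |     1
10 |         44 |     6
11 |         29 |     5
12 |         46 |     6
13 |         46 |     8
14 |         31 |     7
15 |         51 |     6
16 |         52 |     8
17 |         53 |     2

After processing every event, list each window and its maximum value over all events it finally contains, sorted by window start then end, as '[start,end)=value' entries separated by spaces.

[6,17)=1 [12,23)=1 [18,29)=7 [24,35)=7 [30,41)=9 [36,47)=9 [42,53)=8 [48,59)=8

i=0 t=11 v=1: → [6,17); WM=−∞
i=1 t=20 v=1: → [18,29),[12,23); WM=19; [6,17) fires=1
i=2 t=26 v=7: → [24,35),[18,29); WM=19
i=3 t=28 v=5: → [24,35),[18,29); WM=27; [12,23) fires=1
i=4 t=14 v=9: DROP (t<27-4); WM=27
i=5 t=31 v=1: → [30,41),[24,35); WM=30; [18,29) fires=7
i=6 t=33 v=3: → [30,41),[24,35); WM=30
i=7 t=26 v=7: → [24,35),[18,29); WM=32
i=8 t=39 v=9: → [36,47),[30,41); WM=32
i=9 t=40 v=1: → [36,47),[30,41); WM=39; [24,35) fires=7
i=10 t=44 v=6: → [42,53),[36,47); WM=39
i=11 t=29 v=5: DROP (t<39-4); WM=43; [30,41) fires=9
i=12 t=46 v=6: → [42,53),[36,47); WM=43
i=13 t=46 v=8: → [42,53),[36,47); WM=45
i=14 t=31 v=7: DROP (t<45-4); WM=45
i=15 t=51 v=6: → [48,59),[42,53); WM=50; [36,47) fires=9
i=16 t=52 v=8: → [48,59),[42,53); WM=50
i=17 t=53 v=2: → [48,59); WM=52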